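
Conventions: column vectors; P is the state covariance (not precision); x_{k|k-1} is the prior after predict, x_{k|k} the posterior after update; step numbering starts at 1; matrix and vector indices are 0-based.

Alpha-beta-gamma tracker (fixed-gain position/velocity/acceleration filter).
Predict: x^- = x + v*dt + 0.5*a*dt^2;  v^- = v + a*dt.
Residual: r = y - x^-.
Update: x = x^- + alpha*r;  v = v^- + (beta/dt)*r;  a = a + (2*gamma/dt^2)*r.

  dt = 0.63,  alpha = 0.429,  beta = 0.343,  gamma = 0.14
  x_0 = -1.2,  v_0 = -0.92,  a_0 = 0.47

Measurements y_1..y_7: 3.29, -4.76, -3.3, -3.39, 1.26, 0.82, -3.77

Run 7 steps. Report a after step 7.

step 1: x_pred=-1.6863  r=4.9763  x^+=0.4485  v^+=2.0854  a^+=3.9806
step 2: x_pred=2.5523  r=-7.3123  x^+=-0.5847  v^+=0.6121  a^+=-1.1779
step 3: x_pred=-0.4328  r=-2.8672  x^+=-1.6628  v^+=-1.6910  a^+=-3.2007
step 4: x_pred=-3.3634  r=-0.0266  x^+=-3.3748  v^+=-3.7219  a^+=-3.2194
step 5: x_pred=-6.3585  r=7.6185  x^+=-3.0902  v^+=-1.6023  a^+=2.1552
step 6: x_pred=-3.6720  r=4.4920  x^+=-1.7449  v^+=2.2010  a^+=5.3241
step 7: x_pred=0.6983  r=-4.4683  x^+=-1.2186  v^+=3.1225  a^+=2.1718

a_post = 2.1718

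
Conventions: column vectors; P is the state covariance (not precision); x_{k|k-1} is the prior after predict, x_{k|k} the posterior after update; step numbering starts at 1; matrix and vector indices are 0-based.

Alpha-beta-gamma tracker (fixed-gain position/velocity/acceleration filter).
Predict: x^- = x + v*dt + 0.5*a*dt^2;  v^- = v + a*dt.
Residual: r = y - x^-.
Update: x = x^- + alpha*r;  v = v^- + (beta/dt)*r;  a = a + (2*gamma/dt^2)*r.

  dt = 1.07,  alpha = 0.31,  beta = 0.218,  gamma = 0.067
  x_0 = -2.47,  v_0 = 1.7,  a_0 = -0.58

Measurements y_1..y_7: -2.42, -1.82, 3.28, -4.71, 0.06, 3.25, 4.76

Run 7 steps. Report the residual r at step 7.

step 1: x_pred=-0.9830  r=-1.4370  x^+=-1.4285  v^+=0.7866  a^+=-0.7482
step 2: x_pred=-1.0151  r=-0.8049  x^+=-1.2646  v^+=-0.1779  a^+=-0.8424
step 3: x_pred=-1.9372  r=5.2172  x^+=-0.3199  v^+=-0.0163  a^+=-0.2318
step 4: x_pred=-0.4700  r=-4.2400  x^+=-1.7844  v^+=-1.1282  a^+=-0.7280
step 5: x_pred=-3.4083  r=3.4683  x^+=-2.3331  v^+=-1.2005  a^+=-0.3221
step 6: x_pred=-3.8021  r=7.0521  x^+=-1.6159  v^+=-0.1084  a^+=0.5033
step 7: x_pred=-1.4438  r=6.2038  x^+=0.4794  v^+=1.6941  a^+=1.2294

resid = 6.2038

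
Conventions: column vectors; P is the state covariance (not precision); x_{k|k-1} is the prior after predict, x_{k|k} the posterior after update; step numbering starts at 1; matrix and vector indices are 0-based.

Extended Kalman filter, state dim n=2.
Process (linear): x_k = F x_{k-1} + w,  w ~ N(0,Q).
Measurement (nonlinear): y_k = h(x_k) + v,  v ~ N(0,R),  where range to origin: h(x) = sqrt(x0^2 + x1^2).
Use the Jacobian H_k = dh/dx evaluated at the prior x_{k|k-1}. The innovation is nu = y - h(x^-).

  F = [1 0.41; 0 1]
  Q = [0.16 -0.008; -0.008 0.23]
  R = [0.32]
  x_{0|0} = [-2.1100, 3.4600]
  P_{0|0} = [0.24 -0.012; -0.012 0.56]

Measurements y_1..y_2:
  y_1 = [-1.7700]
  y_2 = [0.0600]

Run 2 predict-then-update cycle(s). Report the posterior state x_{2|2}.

x_post = [-0.4596, 0.0424]

step 1: x^-=[-0.6914, 3.4600]  P^-=[0.4843 0.2096; 0.2096 0.7900]  H_jac=[-0.1960 0.9806]  S=[1.0177]  K=[0.1087; 0.7208]  nu=[-5.2984]  x^+=[-1.2674, -0.3593]  P^+=[0.4723 0.1298; 0.1298 0.2612]
step 2: x^-=[-1.4147, -0.3593]  P^-=[0.7826 0.2289; 0.2289 0.4912]  H_jac=[-0.9692 -0.2462]  S=[1.1942]  K=[-0.6824; -0.2870]  nu=[-1.3996]  x^+=[-0.4596, 0.0424]  P^+=[0.2266 -0.0050; -0.0050 0.3928]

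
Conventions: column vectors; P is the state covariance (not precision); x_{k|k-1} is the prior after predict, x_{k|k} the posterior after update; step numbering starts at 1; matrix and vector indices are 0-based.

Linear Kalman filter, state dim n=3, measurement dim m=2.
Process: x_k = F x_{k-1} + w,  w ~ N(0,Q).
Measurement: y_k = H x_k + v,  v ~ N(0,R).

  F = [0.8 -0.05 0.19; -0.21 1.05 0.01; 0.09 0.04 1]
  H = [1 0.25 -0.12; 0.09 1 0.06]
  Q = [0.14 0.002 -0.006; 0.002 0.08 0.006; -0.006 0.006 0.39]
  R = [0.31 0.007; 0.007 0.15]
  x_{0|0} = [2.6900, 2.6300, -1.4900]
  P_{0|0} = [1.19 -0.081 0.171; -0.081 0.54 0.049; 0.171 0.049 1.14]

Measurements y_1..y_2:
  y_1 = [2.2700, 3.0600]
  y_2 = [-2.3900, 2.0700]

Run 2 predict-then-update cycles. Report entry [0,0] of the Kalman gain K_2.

K[0,0] = 0.5836

step 1: x^-=[1.7374, 2.1817, -1.1427]  P^-=[1.0016 -0.2887 0.4306; -0.2887 0.7640 0.0263; 0.4306 0.0263 1.5746]  S=[1.1328 0.0000; 0.0000 0.8836]  K=[0.7749 -0.1955; -0.0891 0.8370; 0.2191 0.1806]  nu=[-0.1499, 0.7905]  x^+=[1.4667, 2.8567, -1.0328]  P^+=[0.2877 -0.0660 0.2694; -0.0660 0.1360 -0.0851; 0.2694 -0.0851 1.4914]
step 2: x^-=[0.8343, 2.6812, -0.7866]  P^-=[0.4671 -0.1323 0.5198; -0.1323 0.2689 -0.1302; 0.5198 -0.1302 1.9252]  S=[0.6386 0.0064; 0.0064 0.3958]  K=[0.5836 -0.1586; -0.0837 0.6309; 0.4004 0.0745]  nu=[-3.9890, -0.6391]  x^+=[-1.3924, 2.6119, -2.4315]  P^+=[0.2408 -0.0639 0.3753; -0.0639 0.1075 -0.1290; 0.3753 -0.1290 1.8202]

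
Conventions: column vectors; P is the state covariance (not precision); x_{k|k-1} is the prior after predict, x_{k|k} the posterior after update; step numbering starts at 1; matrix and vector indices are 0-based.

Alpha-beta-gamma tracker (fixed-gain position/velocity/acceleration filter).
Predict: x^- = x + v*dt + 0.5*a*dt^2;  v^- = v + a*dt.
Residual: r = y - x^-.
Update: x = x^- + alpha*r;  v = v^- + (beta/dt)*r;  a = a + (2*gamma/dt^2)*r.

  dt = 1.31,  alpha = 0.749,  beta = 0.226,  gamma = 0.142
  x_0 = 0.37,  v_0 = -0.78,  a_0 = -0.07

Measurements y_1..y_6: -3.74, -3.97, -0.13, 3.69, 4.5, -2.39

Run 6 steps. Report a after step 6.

step 1: x_pred=-0.7119  r=-3.0281  x^+=-2.9799  v^+=-1.3941  a^+=-0.5711
step 2: x_pred=-5.2963  r=1.3263  x^+=-4.3029  v^+=-1.9135  a^+=-0.3516
step 3: x_pred=-7.1113  r=6.9813  x^+=-1.8823  v^+=-1.1697  a^+=0.8037
step 4: x_pred=-2.7250  r=6.4150  x^+=2.0798  v^+=0.9898  a^+=1.8653
step 5: x_pred=4.9771  r=-0.4771  x^+=4.6197  v^+=3.3511  a^+=1.7864
step 6: x_pred=10.5425  r=-12.9325  x^+=0.8561  v^+=3.4602  a^+=-0.3538

a_post = -0.3538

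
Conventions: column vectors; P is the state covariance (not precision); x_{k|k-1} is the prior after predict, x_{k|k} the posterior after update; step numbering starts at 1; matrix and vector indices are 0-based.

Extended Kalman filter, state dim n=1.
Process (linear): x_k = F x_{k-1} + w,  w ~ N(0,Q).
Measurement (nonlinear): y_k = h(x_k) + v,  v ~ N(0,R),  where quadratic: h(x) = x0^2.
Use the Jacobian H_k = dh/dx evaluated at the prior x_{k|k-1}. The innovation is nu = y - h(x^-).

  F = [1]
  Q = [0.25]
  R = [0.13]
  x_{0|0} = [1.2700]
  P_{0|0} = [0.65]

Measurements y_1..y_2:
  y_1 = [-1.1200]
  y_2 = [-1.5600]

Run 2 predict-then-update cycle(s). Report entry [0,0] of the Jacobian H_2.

H_jac[0,0] = 0.4352

step 1: x^-=[1.2700]  P^-=[0.9000]  H_jac=[2.5400]  S=[5.9364]  K=[0.3851]  nu=[-2.7329]  x^+=[0.2176]  P^+=[0.0197]
step 2: x^-=[0.2176]  P^-=[0.2697]  H_jac=[0.4352]  S=[0.1811]  K=[0.6482]  nu=[-1.6074]  x^+=[-0.8243]  P^+=[0.1936]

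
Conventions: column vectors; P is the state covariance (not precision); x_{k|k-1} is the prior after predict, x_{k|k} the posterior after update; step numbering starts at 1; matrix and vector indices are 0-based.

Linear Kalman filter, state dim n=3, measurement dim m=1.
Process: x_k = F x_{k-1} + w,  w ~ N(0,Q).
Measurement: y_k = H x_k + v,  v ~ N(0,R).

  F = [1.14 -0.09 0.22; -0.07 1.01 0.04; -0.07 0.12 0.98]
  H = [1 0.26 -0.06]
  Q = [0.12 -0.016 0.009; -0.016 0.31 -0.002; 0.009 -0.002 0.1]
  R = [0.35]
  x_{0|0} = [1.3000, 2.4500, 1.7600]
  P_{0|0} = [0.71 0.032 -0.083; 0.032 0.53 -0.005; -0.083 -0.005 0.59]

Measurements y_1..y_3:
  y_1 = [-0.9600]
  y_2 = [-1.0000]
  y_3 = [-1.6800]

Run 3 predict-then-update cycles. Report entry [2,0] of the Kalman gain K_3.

K[2,0] = 0.2176

step 1: x^-=[1.6487, 2.4539, 1.9278]  P^-=[1.0276 -0.0822 -0.0127; -0.0822 0.8506 0.0873; -0.0127 0.0873 0.6874]  S=[1.3936]  K=[0.7226; 0.0960; -0.0225]  nu=[-3.1310]  x^+=[-0.6137, 2.1535, 1.9981]  P^+=[0.3000 -0.1788 0.0099; -0.1788 0.8378 0.0903; 0.0099 0.0903 0.6867]
step 2: x^-=[-0.4538, 2.2979, 2.2595]  P^-=[0.5880 -0.2970 0.1038; -0.2970 1.1997 0.2311; 0.1038 0.2311 0.7959]  S=[0.8478]  K=[0.5951; 0.0012; 0.1370]  nu=[-1.0081]  x^+=[-1.0537, 2.2967, 2.1214]  P^+=[0.2877 -0.2976 0.0347; -0.2976 1.1997 0.2310; 0.0347 0.2310 0.7800]
step 3: x^-=[-0.9412, 2.4782, 2.4284]  P^-=[0.6107 -0.4342 0.1226; -0.4342 1.5970 0.4262; 0.1226 0.4262 0.9224]  S=[0.8182]  K=[0.5995; -0.0544; 0.2176]  nu=[-1.2375]  x^+=[-1.6830, 2.5456, 2.1591]  P^+=[0.3167 -0.4075 0.0159; -0.4075 1.5946 0.4359; 0.0159 0.4359 0.8837]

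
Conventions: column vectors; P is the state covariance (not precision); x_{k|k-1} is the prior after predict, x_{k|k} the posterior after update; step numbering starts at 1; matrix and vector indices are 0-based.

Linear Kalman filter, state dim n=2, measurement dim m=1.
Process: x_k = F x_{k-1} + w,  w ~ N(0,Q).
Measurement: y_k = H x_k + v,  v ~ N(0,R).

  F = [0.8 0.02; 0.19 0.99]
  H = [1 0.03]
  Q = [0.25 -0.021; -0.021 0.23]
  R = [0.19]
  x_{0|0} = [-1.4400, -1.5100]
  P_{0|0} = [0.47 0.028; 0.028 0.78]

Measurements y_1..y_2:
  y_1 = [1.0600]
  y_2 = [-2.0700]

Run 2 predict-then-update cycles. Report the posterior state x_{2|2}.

step 1: x^-=[-1.1822, -1.7685]  P^-=[0.5520 0.0882; 0.0882 1.0220]  S=[0.7482]  K=[0.7413; 0.1588]  nu=[2.2953]  x^+=[0.5193, -1.4040]  P^+=[0.1408 0.0001; 0.0001 1.0031]
step 2: x^-=[0.3873, -1.2913]  P^-=[0.3405 0.0203; 0.0203 1.2183]  S=[0.5329]  K=[0.6402; 0.1067]  nu=[-2.4186]  x^+=[-1.1611, -1.5495]  P^+=[0.1221 -0.0161; -0.0161 1.2122]

x_post = [-1.1611, -1.5495]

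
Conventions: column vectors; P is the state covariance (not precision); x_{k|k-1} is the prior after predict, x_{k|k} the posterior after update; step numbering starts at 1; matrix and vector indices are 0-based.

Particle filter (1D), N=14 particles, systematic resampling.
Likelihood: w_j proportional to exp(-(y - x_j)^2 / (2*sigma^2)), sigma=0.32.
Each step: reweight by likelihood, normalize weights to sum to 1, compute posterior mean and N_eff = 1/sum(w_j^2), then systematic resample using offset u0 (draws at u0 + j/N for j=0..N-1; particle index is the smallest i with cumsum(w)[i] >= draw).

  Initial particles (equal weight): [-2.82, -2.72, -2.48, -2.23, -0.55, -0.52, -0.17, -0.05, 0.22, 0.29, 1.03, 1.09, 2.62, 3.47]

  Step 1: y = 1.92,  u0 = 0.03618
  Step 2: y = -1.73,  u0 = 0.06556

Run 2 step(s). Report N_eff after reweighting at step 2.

step 1: w=[0.0000, 0.0000, 0.0000, 0.0000, 0.0000, 0.0000, 0.0000, 0.0000, 0.0000, 0.0000, 0.1423, 0.2355, 0.6221, 0.0001]  mean=2.0334  Neff=2.1612  idx=[10, 10, 11, 11, 11, 12, 12, 12, 12, 12, 12, 12, 12, 12]
step 2: w=[0.3868, 0.3868, 0.0754, 0.0754, 0.0754, 0.0000, 0.0000, 0.0000, 0.0000, 0.0000, 0.0000, 0.0000, 0.0000, 0.0000]  mean=1.0436  Neff=3.1608  idx=[0, 0, 0, 0, 0, 1, 1, 1, 1, 1, 2, 3, 3, 4]

N_eff = 3.1608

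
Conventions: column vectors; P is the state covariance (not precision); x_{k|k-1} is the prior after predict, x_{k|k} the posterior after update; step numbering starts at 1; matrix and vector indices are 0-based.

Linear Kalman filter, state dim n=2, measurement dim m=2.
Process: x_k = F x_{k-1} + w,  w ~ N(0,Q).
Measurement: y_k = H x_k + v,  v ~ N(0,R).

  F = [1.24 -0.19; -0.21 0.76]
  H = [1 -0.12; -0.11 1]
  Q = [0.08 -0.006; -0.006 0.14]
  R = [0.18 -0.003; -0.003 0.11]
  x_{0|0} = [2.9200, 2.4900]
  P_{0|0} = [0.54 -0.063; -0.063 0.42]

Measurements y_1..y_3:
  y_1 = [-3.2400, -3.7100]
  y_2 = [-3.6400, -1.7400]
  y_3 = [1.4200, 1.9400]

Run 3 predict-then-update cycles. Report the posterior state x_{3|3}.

step 1: x^-=[3.1477, 1.2792]  P^-=[0.9552 -0.2691; -0.2691 0.4265]  S=[1.2059 -0.4320; -0.4320 0.6073]  K=[0.8026 -0.0453; 0.0046 0.7543]  nu=[-6.2342, -4.6430]  x^+=[-1.6456, -2.2515]  P^+=[0.1456 0.0086; 0.0086 0.0839]
step 2: x^-=[-1.6127, -1.3656]  P^-=[0.3029 -0.0476; -0.0476 0.1921]  S=[0.4971 -0.1076; -0.1076 0.3163]  K=[0.6104 -0.0481; -0.0076 0.6215]  nu=[-2.1912, -0.5518]  x^+=[-2.9237, -1.6919]  P^+=[0.1106 0.0050; 0.0050 0.0689]
step 3: x^-=[-3.3039, -0.6719]  P^-=[0.2502 -0.0398; -0.0398 0.1831]  S=[0.4424 -0.0928; -0.0928 0.3049]  K=[0.5662 -0.0485; -0.0113 0.6114]  nu=[4.6433, 2.2484]  x^+=[-0.7838, 0.6502]  P^+=[0.1026 0.0043; 0.0043 0.0678]

x_post = [-0.7838, 0.6502]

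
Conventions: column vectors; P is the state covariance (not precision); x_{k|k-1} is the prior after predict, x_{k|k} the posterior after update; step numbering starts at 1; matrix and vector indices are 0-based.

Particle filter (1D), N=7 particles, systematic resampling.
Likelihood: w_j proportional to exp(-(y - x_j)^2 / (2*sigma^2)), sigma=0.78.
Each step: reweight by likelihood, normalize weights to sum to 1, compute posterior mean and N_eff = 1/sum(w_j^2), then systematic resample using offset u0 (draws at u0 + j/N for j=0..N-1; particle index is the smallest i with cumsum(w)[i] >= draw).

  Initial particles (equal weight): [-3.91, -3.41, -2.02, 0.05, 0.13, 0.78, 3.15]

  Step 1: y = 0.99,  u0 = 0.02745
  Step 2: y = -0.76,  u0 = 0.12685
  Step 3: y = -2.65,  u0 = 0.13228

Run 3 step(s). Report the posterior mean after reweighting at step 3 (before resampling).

post_mean = 0.0834

step 1: w=[0.0000, 0.0000, 0.0003, 0.2401, 0.2703, 0.4786, 0.0107]  mean=0.4537  Neff=2.7786  idx=[3, 3, 4, 4, 5, 5, 5]
step 2: w=[0.2212, 0.2212, 0.1978, 0.1978, 0.0540, 0.0540, 0.0540]  mean=0.1999  Neff=5.4099  idx=[0, 1, 1, 2, 3, 4, 6]
step 3: w=[0.2249, 0.2249, 0.2249, 0.1569, 0.1569, 0.0057, 0.0057]  mean=0.0834  Neff=4.9727  idx=[0, 1, 1, 2, 3, 4, 5]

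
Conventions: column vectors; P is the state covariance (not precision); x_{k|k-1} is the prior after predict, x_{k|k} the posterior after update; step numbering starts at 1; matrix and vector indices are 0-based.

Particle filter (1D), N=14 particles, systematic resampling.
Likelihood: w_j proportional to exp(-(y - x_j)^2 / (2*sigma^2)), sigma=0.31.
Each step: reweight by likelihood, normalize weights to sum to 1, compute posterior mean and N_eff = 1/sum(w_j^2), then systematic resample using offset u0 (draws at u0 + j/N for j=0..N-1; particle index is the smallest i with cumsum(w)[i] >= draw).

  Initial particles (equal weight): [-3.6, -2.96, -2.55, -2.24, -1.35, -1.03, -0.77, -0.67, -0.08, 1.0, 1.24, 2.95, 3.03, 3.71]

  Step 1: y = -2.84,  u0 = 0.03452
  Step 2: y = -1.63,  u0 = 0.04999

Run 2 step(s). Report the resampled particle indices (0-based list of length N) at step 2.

resampled_idx = [8, 9, 11, 12, 13, 13, 13, 13, 13, 13, 13, 13, 13, 13]

step 1: w=[0.0279, 0.5222, 0.3634, 0.0865, 0.0000, 0.0000, 0.0000, 0.0000, 0.0000, 0.0000, 0.0000, 0.0000, 0.0000, 0.0000]  mean=-2.7666  Neff=2.4211  idx=[1, 1, 1, 1, 1, 1, 1, 1, 2, 2, 2, 2, 2, 3]
step 2: w=[0.0005, 0.0005, 0.0005, 0.0005, 0.0005, 0.0005, 0.0005, 0.0005, 0.0593, 0.0593, 0.0593, 0.0593, 0.0593, 0.6996]  mean=-2.3347  Neff=1.9725  idx=[8, 9, 11, 12, 13, 13, 13, 13, 13, 13, 13, 13, 13, 13]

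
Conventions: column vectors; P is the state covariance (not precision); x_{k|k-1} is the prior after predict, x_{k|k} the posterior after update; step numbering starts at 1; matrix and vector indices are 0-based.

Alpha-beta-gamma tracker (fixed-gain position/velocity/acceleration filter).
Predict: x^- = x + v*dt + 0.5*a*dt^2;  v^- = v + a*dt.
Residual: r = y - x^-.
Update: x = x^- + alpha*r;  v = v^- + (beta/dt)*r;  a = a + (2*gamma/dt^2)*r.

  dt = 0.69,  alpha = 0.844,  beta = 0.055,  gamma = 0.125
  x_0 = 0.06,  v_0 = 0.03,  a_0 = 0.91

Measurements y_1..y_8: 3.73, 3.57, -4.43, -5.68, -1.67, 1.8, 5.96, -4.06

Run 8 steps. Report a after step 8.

step 1: x_pred=0.2973  r=3.4327  x^+=3.1945  v^+=0.9315  a^+=2.7125
step 2: x_pred=4.4830  r=-0.9130  x^+=3.7124  v^+=2.7304  a^+=2.2331
step 3: x_pred=6.1280  r=-10.5580  x^+=-2.7830  v^+=3.4296  a^+=-3.3109
step 4: x_pred=-1.2047  r=-4.4753  x^+=-4.9818  v^+=0.7884  a^+=-5.6609
step 5: x_pred=-5.7854  r=4.1154  x^+=-2.3120  v^+=-2.7896  a^+=-3.4999
step 6: x_pred=-5.0700  r=6.8700  x^+=0.7283  v^+=-4.6569  a^+=0.1075
step 7: x_pred=-2.4594  r=8.4194  x^+=4.6466  v^+=-3.9116  a^+=4.5285
step 8: x_pred=3.0256  r=-7.0856  x^+=-2.9546  v^+=-1.3517  a^+=0.8079

a_post = 0.8079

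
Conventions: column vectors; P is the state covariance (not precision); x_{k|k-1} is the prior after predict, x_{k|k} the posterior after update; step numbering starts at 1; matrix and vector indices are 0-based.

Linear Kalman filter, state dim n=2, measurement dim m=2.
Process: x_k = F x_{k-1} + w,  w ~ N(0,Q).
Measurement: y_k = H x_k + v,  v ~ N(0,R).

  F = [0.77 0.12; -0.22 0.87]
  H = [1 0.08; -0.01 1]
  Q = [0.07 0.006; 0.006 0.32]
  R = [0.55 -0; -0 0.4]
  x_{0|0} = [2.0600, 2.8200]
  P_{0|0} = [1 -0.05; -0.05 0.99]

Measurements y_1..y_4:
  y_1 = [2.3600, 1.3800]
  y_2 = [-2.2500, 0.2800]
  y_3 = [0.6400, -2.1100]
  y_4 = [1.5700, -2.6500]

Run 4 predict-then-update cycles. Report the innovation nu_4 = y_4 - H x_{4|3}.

innov = [1.3457, -1.6204]

step 1: x^-=[1.9246, 2.0002]  P^-=[0.6679 -0.0922; -0.0922 1.1369]  S=[1.2104 -0.0079; -0.0079 1.5388]  K=[0.5453 -0.0615; 0.0038 0.7394]  nu=[0.2754, -0.6010]  x^+=[2.1117, 1.5569]  P^+=[0.3016 -0.0216; -0.0216 0.2956]
step 2: x^-=[1.8128, 0.8899]  P^-=[0.2491 -0.0281; -0.0281 0.5666]  S=[0.7982 0.0147; 0.0147 0.9672]  K=[0.3099 -0.0364; 0.0107 0.5859]  nu=[-4.1340, -0.5918]  x^+=[0.5531, 0.4988]  P^+=[0.1715 -0.0128; -0.0128 0.2342]
step 3: x^-=[0.4857, 0.3123]  P^-=[0.1727 -0.0069; -0.0069 0.5105]  S=[0.7248 0.0323; 0.0323 0.9107]  K=[0.2383 -0.0179; 0.0220 0.5599]  nu=[0.1293, -2.4174]  x^+=[0.5597, -1.0384]  P^+=[0.1315 -0.0058; -0.0058 0.2239]
step 4: x^-=[0.3064, -1.0265]  P^-=[0.1501 0.0033; 0.0033 0.4981]  S=[0.7038 0.0417; 0.0417 0.8980]  K=[0.2141 -0.0079; 0.0286 0.5533]  nu=[1.3457, -1.6204]  x^+=[0.6073, -1.8846]  P^+=[0.1179 -0.0020; -0.0020 0.2213]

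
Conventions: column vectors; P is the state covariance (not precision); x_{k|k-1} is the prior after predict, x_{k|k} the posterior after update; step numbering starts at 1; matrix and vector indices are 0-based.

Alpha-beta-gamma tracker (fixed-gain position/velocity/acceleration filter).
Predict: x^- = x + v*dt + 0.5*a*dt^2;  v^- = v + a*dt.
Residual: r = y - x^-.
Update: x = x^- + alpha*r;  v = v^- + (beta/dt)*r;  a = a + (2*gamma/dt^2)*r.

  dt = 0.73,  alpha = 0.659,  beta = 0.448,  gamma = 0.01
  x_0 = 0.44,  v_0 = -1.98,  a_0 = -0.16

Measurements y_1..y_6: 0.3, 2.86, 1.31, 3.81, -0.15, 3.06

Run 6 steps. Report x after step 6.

x_post = 2.2027

step 1: x_pred=-1.0480  r=1.3480  x^+=-0.1597  v^+=-1.2695  a^+=-0.1094
step 2: x_pred=-1.1156  r=3.9756  x^+=1.5043  v^+=1.0904  a^+=0.0398
step 3: x_pred=2.3109  r=-1.0009  x^+=1.6513  v^+=0.5052  a^+=0.0022
step 4: x_pred=2.0207  r=1.7893  x^+=3.1999  v^+=1.6049  a^+=0.0694
step 5: x_pred=4.3899  r=-4.5399  x^+=1.3981  v^+=-1.1306  a^+=-0.1010
step 6: x_pred=0.5459  r=2.5141  x^+=2.2027  v^+=0.3386  a^+=-0.0066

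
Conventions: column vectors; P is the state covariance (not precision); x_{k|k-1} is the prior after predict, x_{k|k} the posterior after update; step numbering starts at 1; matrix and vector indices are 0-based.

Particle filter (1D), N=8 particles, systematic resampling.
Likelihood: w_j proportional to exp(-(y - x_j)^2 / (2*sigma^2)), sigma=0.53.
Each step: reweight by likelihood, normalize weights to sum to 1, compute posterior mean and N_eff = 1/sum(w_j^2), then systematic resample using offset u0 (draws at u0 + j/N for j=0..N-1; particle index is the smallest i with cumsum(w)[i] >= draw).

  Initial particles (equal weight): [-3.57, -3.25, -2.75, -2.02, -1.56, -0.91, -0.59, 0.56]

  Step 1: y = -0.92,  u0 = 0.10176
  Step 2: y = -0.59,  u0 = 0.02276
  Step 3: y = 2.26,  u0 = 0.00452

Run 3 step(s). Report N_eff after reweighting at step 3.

N_eff = 4.1936

step 1: w=[0.0000, 0.0000, 0.0011, 0.0475, 0.1973, 0.4089, 0.3369, 0.0083]  mean=-0.9729  Neff=3.1055  idx=[4, 4, 5, 5, 5, 6, 6, 6]
step 2: w=[0.0319, 0.0319, 0.1419, 0.1419, 0.1419, 0.1702, 0.1702, 0.1702]  mean=-0.7880  Neff=6.6968  idx=[0, 2, 3, 4, 5, 5, 6, 7]
step 3: w=[0.0000, 0.0079, 0.0079, 0.0079, 0.2441, 0.2441, 0.2441, 0.2441]  mean=-0.5976  Neff=4.1936  idx=[1, 4, 4, 5, 5, 6, 6, 7]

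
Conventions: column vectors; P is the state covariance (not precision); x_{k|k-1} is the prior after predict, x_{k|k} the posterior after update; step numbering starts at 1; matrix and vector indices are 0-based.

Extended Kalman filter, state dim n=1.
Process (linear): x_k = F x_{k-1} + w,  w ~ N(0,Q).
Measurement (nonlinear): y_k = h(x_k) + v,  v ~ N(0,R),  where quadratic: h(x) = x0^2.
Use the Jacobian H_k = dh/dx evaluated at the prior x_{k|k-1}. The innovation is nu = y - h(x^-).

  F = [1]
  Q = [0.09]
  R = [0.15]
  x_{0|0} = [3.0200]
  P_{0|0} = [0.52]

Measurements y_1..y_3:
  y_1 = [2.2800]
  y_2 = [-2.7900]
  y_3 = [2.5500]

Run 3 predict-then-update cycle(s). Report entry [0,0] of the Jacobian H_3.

step 1: x^-=[3.0200]  P^-=[0.6100]  H_jac=[6.0400]  S=[22.4038]  K=[0.1645]  nu=[-6.8404]  x^+=[1.8951]  P^+=[0.0041]
step 2: x^-=[1.8951]  P^-=[0.0941]  H_jac=[3.7901]  S=[1.5015]  K=[0.2375]  nu=[-6.3813]  x^+=[0.3796]  P^+=[0.0094]
step 3: x^-=[0.3796]  P^-=[0.0994]  H_jac=[0.7592]  S=[0.2073]  K=[0.3640]  nu=[2.4059]  x^+=[1.2555]  P^+=[0.0719]

H_jac[0,0] = 0.7592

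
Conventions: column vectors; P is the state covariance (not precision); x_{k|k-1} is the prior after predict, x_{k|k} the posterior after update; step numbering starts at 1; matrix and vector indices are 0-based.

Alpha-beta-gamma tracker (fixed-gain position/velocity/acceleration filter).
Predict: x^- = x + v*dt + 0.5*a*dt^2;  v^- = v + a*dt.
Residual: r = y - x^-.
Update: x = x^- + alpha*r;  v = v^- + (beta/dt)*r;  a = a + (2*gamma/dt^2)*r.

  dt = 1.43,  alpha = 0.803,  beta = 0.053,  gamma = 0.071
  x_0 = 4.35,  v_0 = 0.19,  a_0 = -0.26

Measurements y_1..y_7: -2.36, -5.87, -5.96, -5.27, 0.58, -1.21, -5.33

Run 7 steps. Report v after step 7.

v_post = -1.5616

step 1: x_pred=4.3559  r=-6.7159  x^+=-1.0370  v^+=-0.4307  a^+=-0.7264
step 2: x_pred=-2.3956  r=-3.4744  x^+=-5.1855  v^+=-1.5982  a^+=-0.9676
step 3: x_pred=-8.4603  r=2.5003  x^+=-6.4526  v^+=-2.8892  a^+=-0.7940
step 4: x_pred=-11.3960  r=6.1260  x^+=-6.4768  v^+=-3.7976  a^+=-0.3686
step 5: x_pred=-12.2843  r=12.8643  x^+=-1.9543  v^+=-3.8479  a^+=0.5247
step 6: x_pred=-6.9203  r=5.7103  x^+=-2.3349  v^+=-2.8860  a^+=0.9212
step 7: x_pred=-5.5200  r=0.1900  x^+=-5.3674  v^+=-1.5616  a^+=0.9344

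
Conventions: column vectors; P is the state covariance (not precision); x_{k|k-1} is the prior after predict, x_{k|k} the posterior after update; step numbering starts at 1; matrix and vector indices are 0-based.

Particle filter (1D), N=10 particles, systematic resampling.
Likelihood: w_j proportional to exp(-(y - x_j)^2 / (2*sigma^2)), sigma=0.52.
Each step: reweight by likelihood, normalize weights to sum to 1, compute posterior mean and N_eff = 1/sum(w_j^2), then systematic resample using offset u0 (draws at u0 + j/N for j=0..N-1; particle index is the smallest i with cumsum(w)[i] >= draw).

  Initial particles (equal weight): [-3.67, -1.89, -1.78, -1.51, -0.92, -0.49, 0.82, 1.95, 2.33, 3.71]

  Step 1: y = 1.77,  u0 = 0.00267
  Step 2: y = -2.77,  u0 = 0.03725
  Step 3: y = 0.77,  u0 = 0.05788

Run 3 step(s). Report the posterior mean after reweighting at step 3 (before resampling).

post_mean = 0.8200

step 1: w=[0.0000, 0.0000, 0.0000, 0.0000, 0.0000, 0.0000, 0.1114, 0.5569, 0.3311, 0.0006]  mean=1.9508  Neff=2.3141  idx=[6, 6, 7, 7, 7, 7, 7, 8, 8, 8]
step 2: w=[0.5000, 0.5000, 0.0000, 0.0000, 0.0000, 0.0000, 0.0000, 0.0000, 0.0000, 0.0000]  mean=0.8200  Neff=2.0000  idx=[0, 0, 0, 0, 0, 1, 1, 1, 1, 1]
step 3: w=[0.1000, 0.1000, 0.1000, 0.1000, 0.1000, 0.1000, 0.1000, 0.1000, 0.1000, 0.1000]  mean=0.8200  Neff=10.0000  idx=[0, 1, 2, 3, 4, 5, 6, 7, 8, 9]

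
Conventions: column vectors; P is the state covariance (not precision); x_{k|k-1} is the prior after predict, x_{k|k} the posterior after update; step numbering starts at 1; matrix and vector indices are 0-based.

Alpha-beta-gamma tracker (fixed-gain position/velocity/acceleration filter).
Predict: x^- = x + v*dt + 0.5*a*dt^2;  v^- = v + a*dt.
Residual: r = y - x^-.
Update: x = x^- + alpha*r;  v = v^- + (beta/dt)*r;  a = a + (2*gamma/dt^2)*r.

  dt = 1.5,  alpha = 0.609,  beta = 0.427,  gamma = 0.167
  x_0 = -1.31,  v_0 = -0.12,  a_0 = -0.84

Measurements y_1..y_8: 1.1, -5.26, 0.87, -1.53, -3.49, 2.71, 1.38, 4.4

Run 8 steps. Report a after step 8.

step 1: x_pred=-2.4350  r=3.5350  x^+=-0.2822  v^+=-0.3737  a^+=-0.3152
step 2: x_pred=-1.1974  r=-4.0626  x^+=-3.6715  v^+=-2.0031  a^+=-0.9183
step 3: x_pred=-7.7092  r=8.5792  x^+=-2.4845  v^+=-0.9383  a^+=0.3552
step 4: x_pred=-3.4923  r=1.9623  x^+=-2.2973  v^+=0.1531  a^+=0.6465
step 5: x_pred=-1.3403  r=-2.1497  x^+=-2.6495  v^+=0.5109  a^+=0.3274
step 6: x_pred=-1.5147  r=4.2247  x^+=1.0581  v^+=2.2047  a^+=0.9545
step 7: x_pred=5.4390  r=-4.0590  x^+=2.9671  v^+=2.4810  a^+=0.3520
step 8: x_pred=7.0846  r=-2.6846  x^+=5.4497  v^+=2.2448  a^+=-0.0465

a_post = -0.0465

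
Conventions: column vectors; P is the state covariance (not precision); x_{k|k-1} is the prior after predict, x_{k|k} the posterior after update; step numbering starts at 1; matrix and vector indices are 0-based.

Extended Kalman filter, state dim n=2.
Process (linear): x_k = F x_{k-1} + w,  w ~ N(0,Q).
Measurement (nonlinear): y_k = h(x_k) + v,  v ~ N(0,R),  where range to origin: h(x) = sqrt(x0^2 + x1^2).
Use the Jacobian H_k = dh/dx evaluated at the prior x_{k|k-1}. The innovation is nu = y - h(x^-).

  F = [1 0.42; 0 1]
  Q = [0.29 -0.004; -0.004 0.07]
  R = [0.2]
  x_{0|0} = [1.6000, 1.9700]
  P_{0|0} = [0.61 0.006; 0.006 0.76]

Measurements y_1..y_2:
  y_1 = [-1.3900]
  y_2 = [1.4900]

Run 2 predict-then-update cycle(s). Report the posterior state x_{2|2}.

step 1: x^-=[2.4274, 1.9700]  P^-=[1.0391 0.3212; 0.3212 0.8300]  H_jac=[0.7765 0.6302]  S=[1.4704]  K=[0.6864; 0.5253]  nu=[-4.5162]  x^+=[-0.6724, -0.4025]  P^+=[0.3464 -0.2090; -0.2090 0.4242]
step 2: x^-=[-0.8414, -0.4025]  P^-=[0.5357 -0.0348; -0.0348 0.4942]  H_jac=[-0.9021 -0.4315]  S=[0.7009]  K=[-0.6681; -0.2595]  nu=[0.5573]  x^+=[-1.2137, -0.5471]  P^+=[0.2229 -0.1563; -0.1563 0.4470]

x_post = [-1.2137, -0.5471]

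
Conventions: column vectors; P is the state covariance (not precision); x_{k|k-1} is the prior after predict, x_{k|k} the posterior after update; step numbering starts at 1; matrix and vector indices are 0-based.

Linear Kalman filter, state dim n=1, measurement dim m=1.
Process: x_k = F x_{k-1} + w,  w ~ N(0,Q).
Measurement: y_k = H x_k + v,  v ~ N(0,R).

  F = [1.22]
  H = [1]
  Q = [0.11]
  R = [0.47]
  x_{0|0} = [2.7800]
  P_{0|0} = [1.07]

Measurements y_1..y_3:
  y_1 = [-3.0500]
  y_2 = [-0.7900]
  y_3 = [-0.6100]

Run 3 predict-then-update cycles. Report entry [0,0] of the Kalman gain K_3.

step 1: x^-=[3.3916]  P^-=[1.7026]  S=[2.1726]  K=[0.7837]  nu=[-6.4416]  x^+=[-1.6565]  P^+=[0.3683]
step 2: x^-=[-2.0209]  P^-=[0.6582]  S=[1.1282]  K=[0.5834]  nu=[1.2309]  x^+=[-1.3028]  P^+=[0.2742]
step 3: x^-=[-1.5894]  P^-=[0.5181]  S=[0.9881]  K=[0.5244]  nu=[0.9794]  x^+=[-1.0758]  P^+=[0.2464]

K[0,0] = 0.5244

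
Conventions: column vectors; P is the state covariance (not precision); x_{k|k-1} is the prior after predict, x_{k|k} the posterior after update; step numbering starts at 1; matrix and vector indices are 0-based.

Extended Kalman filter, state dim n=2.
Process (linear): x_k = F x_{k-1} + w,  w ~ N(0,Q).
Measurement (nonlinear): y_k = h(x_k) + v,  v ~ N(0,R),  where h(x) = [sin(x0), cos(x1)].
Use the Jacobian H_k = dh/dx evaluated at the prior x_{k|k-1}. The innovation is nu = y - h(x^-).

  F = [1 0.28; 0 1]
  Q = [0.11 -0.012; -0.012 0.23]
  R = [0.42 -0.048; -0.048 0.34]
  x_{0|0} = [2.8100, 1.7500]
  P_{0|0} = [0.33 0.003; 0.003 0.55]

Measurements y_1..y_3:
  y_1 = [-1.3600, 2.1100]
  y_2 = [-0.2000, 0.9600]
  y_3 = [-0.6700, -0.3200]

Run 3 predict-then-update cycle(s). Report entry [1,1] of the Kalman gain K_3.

K[1,1] = -0.4098

step 1: x^-=[3.3000, 1.7500]  P^-=[0.4848 0.1450; 0.1450 0.7800]  H_jac=[-0.9875 0.0000; 0.0000 -0.9840]  S=[0.8927 0.0929; 0.0929 1.0952]  K=[-0.5273 -0.0855; -0.0882 -0.6933]  nu=[-1.2023, 2.2882]  x^+=[3.7383, 0.2697]  P^+=[0.2201 0.0038; 0.0038 0.2353]
step 2: x^-=[3.8138, 0.2697]  P^-=[0.3507 0.0577; 0.0577 0.4653]  H_jac=[-0.7825 0.0000; 0.0000 -0.2664]  S=[0.6347 -0.0360; -0.0360 0.3730]  K=[-0.4371 -0.0834; -0.0905 -0.3410]  nu=[0.4227, -0.0039]  x^+=[3.6293, 0.2327]  P^+=[0.2295 0.0276; 0.0276 0.4189]
step 3: x^-=[3.6945, 0.2327]  P^-=[0.3878 0.1329; 0.1329 0.6489]  H_jac=[-0.8510 0.0000; 0.0000 -0.2306]  S=[0.7009 -0.0219; -0.0219 0.3745]  K=[-0.4743 -0.1096; -0.1742 -0.4098]  nu=[-0.1448, -1.2930]  x^+=[3.9049, 0.7879]  P^+=[0.2279 0.0629; 0.0629 0.5679]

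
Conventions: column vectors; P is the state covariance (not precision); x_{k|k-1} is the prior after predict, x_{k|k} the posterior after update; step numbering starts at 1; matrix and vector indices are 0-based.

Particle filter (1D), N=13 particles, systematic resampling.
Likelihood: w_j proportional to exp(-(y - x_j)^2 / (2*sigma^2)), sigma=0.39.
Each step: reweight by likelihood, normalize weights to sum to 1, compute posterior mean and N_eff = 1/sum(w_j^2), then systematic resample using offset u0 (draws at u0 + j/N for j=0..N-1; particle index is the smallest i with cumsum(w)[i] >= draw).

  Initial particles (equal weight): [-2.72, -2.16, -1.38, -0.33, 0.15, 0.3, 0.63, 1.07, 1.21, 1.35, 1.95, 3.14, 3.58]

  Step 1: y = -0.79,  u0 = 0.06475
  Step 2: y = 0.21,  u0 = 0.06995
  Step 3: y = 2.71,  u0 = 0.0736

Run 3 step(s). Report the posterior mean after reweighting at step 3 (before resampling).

step 1: w=[0.0000, 0.0023, 0.3556, 0.5570, 0.0612, 0.0225, 0.0015, 0.0000, 0.0000, 0.0000, 0.0000, 0.0000, 0.0000]  mean=-0.6627  Neff=2.2681  idx=[2, 2, 2, 2, 3, 3, 3, 3, 3, 3, 3, 3, 5]
step 2: w=[0.0001, 0.0001, 0.0001, 0.0001, 0.0949, 0.0949, 0.0949, 0.0949, 0.0949, 0.0949, 0.0949, 0.0949, 0.2409]  mean=-0.1785  Neff=7.6916  idx=[4, 5, 6, 7, 7, 8, 9, 10, 11, 12, 12, 12, 12]
step 3: w=[0.0000, 0.0000, 0.0000, 0.0000, 0.0000, 0.0000, 0.0000, 0.0000, 0.0000, 0.2500, 0.2500, 0.2500, 0.2500]  mean=0.3000  Neff=4.0002  idx=[9, 9, 9, 10, 10, 10, 11, 11, 11, 12, 12, 12, 12]

post_mean = 0.3000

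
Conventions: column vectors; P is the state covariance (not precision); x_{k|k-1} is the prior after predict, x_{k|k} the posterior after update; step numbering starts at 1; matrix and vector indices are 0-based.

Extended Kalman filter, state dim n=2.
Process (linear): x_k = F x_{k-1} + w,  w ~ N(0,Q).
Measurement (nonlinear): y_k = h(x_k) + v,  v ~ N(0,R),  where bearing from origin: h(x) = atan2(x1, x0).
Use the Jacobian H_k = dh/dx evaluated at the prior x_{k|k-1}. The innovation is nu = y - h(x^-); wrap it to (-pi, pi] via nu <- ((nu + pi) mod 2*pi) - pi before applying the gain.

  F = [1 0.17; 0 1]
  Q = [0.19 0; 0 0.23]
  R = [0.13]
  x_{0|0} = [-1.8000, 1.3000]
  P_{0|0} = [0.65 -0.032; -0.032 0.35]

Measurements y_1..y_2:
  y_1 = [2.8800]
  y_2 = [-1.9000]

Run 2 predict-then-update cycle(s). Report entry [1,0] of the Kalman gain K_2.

step 1: x^-=[-1.5790, 1.3000]  P^-=[0.8392 0.0275; 0.0275 0.5800]  H_jac=[-0.3108 -0.3775]  S=[0.3001]  K=[-0.9035; -0.7579]  nu=[0.4272]  x^+=[-1.9650, 0.9762]  P^+=[0.5942 -0.1780; -0.1780 0.4076]
step 2: x^-=[-1.7990, 0.9762]  P^-=[0.7355 -0.1087; -0.1087 0.6376]  H_jac=[-0.2330 -0.4294]  S=[0.2657]  K=[-0.4692; -0.9349]  nu=[1.7388]  x^+=[-2.6148, -0.6494]  P^+=[0.6770 -0.2253; -0.2253 0.4053]

K[1,0] = -0.9349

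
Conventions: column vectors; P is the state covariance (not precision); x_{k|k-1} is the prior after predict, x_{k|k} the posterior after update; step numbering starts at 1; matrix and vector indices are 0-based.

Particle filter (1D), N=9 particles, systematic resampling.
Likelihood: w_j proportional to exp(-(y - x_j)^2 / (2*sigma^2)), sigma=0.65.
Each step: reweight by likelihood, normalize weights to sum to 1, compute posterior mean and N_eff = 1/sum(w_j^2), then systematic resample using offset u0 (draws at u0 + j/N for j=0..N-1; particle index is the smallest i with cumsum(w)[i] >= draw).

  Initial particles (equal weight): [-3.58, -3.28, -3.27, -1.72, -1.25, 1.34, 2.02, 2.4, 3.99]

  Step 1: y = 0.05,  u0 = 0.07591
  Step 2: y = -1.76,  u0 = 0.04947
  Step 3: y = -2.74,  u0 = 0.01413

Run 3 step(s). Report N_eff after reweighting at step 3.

N_eff = 5.9739

step 1: w=[0.0000, 0.0000, 0.0000, 0.0789, 0.4352, 0.4487, 0.0326, 0.0047, 0.0000]  mean=-0.0015  Neff=2.5125  idx=[3, 4, 4, 4, 5, 5, 5, 5, 6]
step 2: w=[0.3116, 0.2295, 0.2295, 0.2295, 0.0000, 0.0000, 0.0000, 0.0000, 0.0000]  mean=-1.3964  Neff=3.9208  idx=[0, 0, 0, 1, 1, 2, 2, 3, 3]
step 3: w=[0.2229, 0.2229, 0.2229, 0.0552, 0.0552, 0.0552, 0.0552, 0.0552, 0.0552]  mean=-1.5644  Neff=5.9739  idx=[0, 0, 1, 1, 2, 2, 3, 5, 7]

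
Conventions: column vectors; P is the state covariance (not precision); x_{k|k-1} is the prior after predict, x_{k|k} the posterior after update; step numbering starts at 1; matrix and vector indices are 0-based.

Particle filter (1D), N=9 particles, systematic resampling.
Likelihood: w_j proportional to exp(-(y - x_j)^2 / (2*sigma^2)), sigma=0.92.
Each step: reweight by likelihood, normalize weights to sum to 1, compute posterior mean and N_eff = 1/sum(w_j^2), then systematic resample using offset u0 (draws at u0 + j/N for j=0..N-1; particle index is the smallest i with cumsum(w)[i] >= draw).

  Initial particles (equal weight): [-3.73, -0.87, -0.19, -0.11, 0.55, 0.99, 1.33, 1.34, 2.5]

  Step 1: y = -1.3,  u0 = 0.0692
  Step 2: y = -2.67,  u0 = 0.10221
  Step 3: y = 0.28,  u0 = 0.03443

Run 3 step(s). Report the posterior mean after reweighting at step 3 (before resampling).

step 1: w=[0.0149, 0.4365, 0.2351, 0.2109, 0.0645, 0.0220, 0.0082, 0.0079, 0.0001]  mean=-0.4241  Neff=3.3870  idx=[1, 1, 1, 1, 2, 2, 3, 3, 4]
step 2: w=[0.2148, 0.2148, 0.2148, 0.2148, 0.0385, 0.0385, 0.0303, 0.0303, 0.0032]  mean=-0.7670  Neff=5.2810  idx=[0, 0, 1, 2, 2, 3, 3, 4, 7]
step 3: w=[0.0916, 0.0916, 0.0916, 0.0916, 0.0916, 0.0916, 0.0916, 0.1757, 0.1829]  mean=-0.6115  Neff=8.1240  idx=[0, 1, 2, 4, 5, 6, 7, 7, 8]

post_mean = -0.6115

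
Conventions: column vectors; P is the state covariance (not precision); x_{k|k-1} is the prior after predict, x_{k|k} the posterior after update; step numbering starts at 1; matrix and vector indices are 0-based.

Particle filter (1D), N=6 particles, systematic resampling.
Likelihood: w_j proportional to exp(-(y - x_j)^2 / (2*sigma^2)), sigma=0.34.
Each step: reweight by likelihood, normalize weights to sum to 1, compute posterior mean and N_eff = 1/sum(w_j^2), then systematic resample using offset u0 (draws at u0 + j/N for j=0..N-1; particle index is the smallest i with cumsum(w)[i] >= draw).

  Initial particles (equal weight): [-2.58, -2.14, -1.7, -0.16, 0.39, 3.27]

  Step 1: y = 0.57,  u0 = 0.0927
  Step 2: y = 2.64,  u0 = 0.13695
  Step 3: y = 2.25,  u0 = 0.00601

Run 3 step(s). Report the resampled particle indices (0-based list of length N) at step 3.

step 1: w=[0.0000, 0.0000, 0.0000, 0.1030, 0.8970, 0.0000]  mean=0.3334  Neff=1.2266  idx=[3, 4, 4, 4, 4, 4]
step 2: w=[0.0000, 0.2000, 0.2000, 0.2000, 0.2000, 0.2000]  mean=0.3900  Neff=5.0000  idx=[1, 2, 3, 4, 5, 5]
step 3: w=[0.1667, 0.1667, 0.1667, 0.1667, 0.1667, 0.1667]  mean=0.3900  Neff=6.0000  idx=[0, 1, 2, 3, 4, 5]

resampled_idx = [0, 1, 2, 3, 4, 5]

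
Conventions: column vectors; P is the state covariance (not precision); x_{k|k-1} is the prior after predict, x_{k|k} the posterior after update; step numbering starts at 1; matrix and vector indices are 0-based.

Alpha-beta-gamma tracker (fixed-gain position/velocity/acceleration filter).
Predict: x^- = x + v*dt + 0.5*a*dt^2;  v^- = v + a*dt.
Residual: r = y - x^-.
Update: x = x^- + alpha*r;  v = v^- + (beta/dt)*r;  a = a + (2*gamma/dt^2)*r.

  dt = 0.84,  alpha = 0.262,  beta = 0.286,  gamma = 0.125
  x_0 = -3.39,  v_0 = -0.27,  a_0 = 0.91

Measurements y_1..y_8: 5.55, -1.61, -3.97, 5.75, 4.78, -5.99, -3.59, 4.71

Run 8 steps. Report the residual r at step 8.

step 1: x_pred=-3.2958  r=8.8458  x^+=-0.9782  v^+=3.5062  a^+=4.0441
step 2: x_pred=3.3938  r=-5.0038  x^+=2.0828  v^+=5.1996  a^+=2.2712
step 3: x_pred=7.2517  r=-11.2217  x^+=4.3116  v^+=3.2867  a^+=-1.7047
step 4: x_pred=6.4710  r=-0.7210  x^+=6.2821  v^+=1.6092  a^+=-1.9602
step 5: x_pred=6.9423  r=-2.1623  x^+=6.3758  v^+=-0.7735  a^+=-2.7263
step 6: x_pred=4.7642  r=-10.7542  x^+=1.9466  v^+=-6.7252  a^+=-6.5366
step 7: x_pred=-6.0087  r=2.4187  x^+=-5.3750  v^+=-11.3924  a^+=-5.6796
step 8: x_pred=-16.9484  r=21.6584  x^+=-11.2739  v^+=-8.7892  a^+=1.9941

resid = 21.6584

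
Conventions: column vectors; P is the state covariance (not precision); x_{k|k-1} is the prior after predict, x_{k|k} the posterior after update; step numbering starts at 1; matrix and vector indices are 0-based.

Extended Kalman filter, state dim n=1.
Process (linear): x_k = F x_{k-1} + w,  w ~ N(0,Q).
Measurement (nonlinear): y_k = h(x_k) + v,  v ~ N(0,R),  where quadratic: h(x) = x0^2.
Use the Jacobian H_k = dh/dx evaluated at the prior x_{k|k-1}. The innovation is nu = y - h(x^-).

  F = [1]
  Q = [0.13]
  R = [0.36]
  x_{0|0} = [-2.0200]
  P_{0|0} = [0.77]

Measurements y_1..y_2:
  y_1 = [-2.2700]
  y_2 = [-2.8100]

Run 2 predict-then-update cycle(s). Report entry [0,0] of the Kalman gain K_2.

K[0,0] = -0.2926

step 1: x^-=[-2.0200]  P^-=[0.9000]  H_jac=[-4.0400]  S=[15.0494]  K=[-0.2416]  nu=[-6.3504]  x^+=[-0.4857]  P^+=[0.0215]
step 2: x^-=[-0.4857]  P^-=[0.1515]  H_jac=[-0.9714]  S=[0.5030]  K=[-0.2926]  nu=[-3.0459]  x^+=[0.4057]  P^+=[0.1085]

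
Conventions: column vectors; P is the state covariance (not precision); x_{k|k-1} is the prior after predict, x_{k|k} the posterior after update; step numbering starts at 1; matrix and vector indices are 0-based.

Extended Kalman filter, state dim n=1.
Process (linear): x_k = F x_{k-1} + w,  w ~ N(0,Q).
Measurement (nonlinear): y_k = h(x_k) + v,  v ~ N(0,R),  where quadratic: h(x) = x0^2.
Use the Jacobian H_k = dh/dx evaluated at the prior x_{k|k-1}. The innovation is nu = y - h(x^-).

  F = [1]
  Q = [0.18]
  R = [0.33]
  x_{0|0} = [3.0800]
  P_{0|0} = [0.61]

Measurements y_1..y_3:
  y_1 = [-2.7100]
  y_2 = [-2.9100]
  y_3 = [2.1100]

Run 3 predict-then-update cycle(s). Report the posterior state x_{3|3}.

step 1: x^-=[3.0800]  P^-=[0.7900]  H_jac=[6.1600]  S=[30.3070]  K=[0.1606]  nu=[-12.1964]  x^+=[1.1216]  P^+=[0.0086]
step 2: x^-=[1.1216]  P^-=[0.1886]  H_jac=[2.2432]  S=[1.2791]  K=[0.3308]  nu=[-4.1680]  x^+=[-0.2570]  P^+=[0.0487]
step 3: x^-=[-0.2570]  P^-=[0.2287]  H_jac=[-0.5141]  S=[0.3904]  K=[-0.3011]  nu=[2.0439]  x^+=[-0.8724]  P^+=[0.1933]

x_post = [-0.8724]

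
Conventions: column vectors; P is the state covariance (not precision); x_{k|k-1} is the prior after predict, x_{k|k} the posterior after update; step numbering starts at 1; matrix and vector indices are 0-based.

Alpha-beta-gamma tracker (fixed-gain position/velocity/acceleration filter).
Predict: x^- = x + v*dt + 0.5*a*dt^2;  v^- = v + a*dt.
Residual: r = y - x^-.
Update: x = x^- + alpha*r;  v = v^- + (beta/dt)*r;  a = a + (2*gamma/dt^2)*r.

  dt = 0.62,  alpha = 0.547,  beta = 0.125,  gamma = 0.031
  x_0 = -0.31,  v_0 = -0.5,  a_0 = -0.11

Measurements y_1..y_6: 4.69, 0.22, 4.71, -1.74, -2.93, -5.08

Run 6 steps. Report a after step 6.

step 1: x_pred=-0.6411  r=5.3311  x^+=2.2750  v^+=0.5066  a^+=0.7499
step 2: x_pred=2.7332  r=-2.5132  x^+=1.3585  v^+=0.4648  a^+=0.3445
step 3: x_pred=1.7129  r=2.9971  x^+=3.3523  v^+=1.2827  a^+=0.8279
step 4: x_pred=4.3067  r=-6.0467  x^+=0.9992  v^+=0.5769  a^+=-0.1474
step 5: x_pred=1.3285  r=-4.2585  x^+=-1.0009  v^+=-0.3730  a^+=-0.8342
step 6: x_pred=-1.3925  r=-3.6875  x^+=-3.4096  v^+=-1.6337  a^+=-1.4290

a_post = -1.4290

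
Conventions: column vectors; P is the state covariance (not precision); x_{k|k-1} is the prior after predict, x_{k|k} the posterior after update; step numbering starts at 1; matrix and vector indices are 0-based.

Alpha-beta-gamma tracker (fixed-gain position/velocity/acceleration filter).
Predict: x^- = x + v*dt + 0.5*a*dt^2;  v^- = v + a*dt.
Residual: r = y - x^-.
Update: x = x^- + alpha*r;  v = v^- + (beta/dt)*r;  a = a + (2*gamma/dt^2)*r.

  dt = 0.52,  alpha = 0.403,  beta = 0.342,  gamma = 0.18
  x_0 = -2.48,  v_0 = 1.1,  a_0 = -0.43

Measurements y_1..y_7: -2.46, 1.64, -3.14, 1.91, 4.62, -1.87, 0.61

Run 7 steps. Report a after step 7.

step 1: x_pred=-1.9661  r=-0.4939  x^+=-2.1652  v^+=0.5516  a^+=-1.0875
step 2: x_pred=-2.0254  r=3.6654  x^+=-0.5482  v^+=2.3968  a^+=3.7924
step 3: x_pred=1.2108  r=-4.3508  x^+=-0.5426  v^+=1.5073  a^+=-2.0001
step 4: x_pred=-0.0292  r=1.9392  x^+=0.7523  v^+=1.7426  a^+=0.5816
step 5: x_pred=1.7371  r=2.8829  x^+=2.8989  v^+=3.9411  a^+=4.4198
step 6: x_pred=5.5459  r=-7.4159  x^+=2.5573  v^+=1.3620  a^+=-5.4534
step 7: x_pred=2.5282  r=-1.9182  x^+=1.7552  v^+=-2.7353  a^+=-8.0073

a_post = -8.0073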